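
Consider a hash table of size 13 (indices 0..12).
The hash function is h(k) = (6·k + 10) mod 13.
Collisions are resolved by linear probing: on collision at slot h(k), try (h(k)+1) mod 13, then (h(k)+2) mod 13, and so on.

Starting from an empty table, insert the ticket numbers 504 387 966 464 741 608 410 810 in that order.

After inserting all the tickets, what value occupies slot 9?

504: h=5 -> slot 5
387: h=5, probe 5,6 -> slot 6
966: h=8 -> slot 8
464: h=12 -> slot 12
741: h=10 -> slot 10
608: h=5, probe 5,6,7 -> slot 7
410: h=0 -> slot 0
810: h=8, probe 8,9 -> slot 9
Table: [410, _, _, _, _, 504, 387, 608, 966, 810, 741, _, 464]

810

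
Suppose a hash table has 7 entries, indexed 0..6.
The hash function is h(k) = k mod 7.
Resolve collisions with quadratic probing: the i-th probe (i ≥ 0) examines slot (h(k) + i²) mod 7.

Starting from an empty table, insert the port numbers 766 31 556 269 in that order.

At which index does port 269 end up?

766: h=3 -> slot 3
31: h=3, probe 3,4 -> slot 4
556: h=3, probe 3,4,0 -> slot 0
269: h=3, probe 3,4,0,5 -> slot 5
Table: [556, —, —, 766, 31, 269, —]

5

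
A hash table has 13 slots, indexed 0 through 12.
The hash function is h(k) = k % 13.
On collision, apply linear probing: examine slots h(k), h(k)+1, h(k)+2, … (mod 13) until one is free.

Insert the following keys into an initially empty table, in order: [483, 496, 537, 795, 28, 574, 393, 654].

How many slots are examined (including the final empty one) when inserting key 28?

5

483 hashes to 2; slot 2 is free => place at 2.
496 hashes to 2; 2 taken => place at 3.
537 hashes to 4; slot 4 is free => place at 4.
795 hashes to 2; 2,3,4 taken => place at 5.
28 hashes to 2; 2,3,4,5 taken => place at 6.
574 hashes to 2; 2,3,4,5,6 taken => place at 7.
393 hashes to 3; 3,4,5,6,7 taken => place at 8.
654 hashes to 4; 4,5,6,7,8 taken => place at 9.
Table: [_, _, 483, 496, 537, 795, 28, 574, 393, 654, _, _, _]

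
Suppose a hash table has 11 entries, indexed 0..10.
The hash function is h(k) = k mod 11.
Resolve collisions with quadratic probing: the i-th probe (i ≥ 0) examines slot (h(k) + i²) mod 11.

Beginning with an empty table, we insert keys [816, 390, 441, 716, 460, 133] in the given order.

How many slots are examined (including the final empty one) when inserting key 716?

Insert 816: h=2, slot 2 empty → index 2.
Insert 390: h=5, slot 5 empty → index 5.
Insert 441: h=1, slot 1 empty → index 1.
Insert 716: h=1, slots 1,2,5 occupied → index 10.
Insert 460: h=9, slot 9 empty → index 9.
Insert 133: h=1, slots 1,2,5,10 occupied → index 6.
Table: [_, 441, 816, _, _, 390, 133, _, _, 460, 716]

4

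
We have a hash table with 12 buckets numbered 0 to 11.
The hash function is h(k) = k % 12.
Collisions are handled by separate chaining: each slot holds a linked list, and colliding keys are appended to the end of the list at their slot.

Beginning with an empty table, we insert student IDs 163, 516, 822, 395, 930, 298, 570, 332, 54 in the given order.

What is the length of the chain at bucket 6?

4

163 -> bucket 7
516 -> bucket 0
822 -> bucket 6
395 -> bucket 11
930 -> bucket 6 (collision)
298 -> bucket 10
570 -> bucket 6 (collision)
332 -> bucket 8
54 -> bucket 6 (collision)
Final buckets:
0: 516
1: _
2: _
3: _
4: _
5: _
6: 822 -> 930 -> 570 -> 54
7: 163
8: 332
9: _
10: 298
11: 395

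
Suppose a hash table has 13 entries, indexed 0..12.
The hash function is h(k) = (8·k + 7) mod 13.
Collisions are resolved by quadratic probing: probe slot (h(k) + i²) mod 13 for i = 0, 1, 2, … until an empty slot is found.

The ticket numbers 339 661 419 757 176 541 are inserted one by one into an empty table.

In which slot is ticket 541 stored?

339 hashes to 2; slot 2 is free → place at 2.
661 hashes to 4; slot 4 is free → place at 4.
419 hashes to 5; slot 5 is free → place at 5.
757 hashes to 5; 5 taken → place at 6.
176 hashes to 11; slot 11 is free → place at 11.
541 hashes to 6; 6 taken → place at 7.
Table: [∅, ∅, 339, ∅, 661, 419, 757, 541, ∅, ∅, ∅, 176, ∅]

7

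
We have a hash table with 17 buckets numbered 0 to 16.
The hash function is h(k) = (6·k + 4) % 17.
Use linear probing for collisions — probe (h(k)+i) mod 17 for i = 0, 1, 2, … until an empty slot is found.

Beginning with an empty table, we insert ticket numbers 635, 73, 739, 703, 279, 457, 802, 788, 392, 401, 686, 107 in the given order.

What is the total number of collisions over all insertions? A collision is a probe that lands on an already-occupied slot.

Insert 635: h=6, slot 6 empty → index 6.
Insert 73: h=0, slot 0 empty → index 0.
Insert 739: h=1, slot 1 empty → index 1.
Insert 703: h=6, slot 6 occupied → index 7.
Insert 279: h=12, slot 12 empty → index 12.
Insert 457: h=9, slot 9 empty → index 9.
Insert 802: h=5, slot 5 empty → index 5.
Insert 788: h=6, slots 6,7 occupied → index 8.
Insert 392: h=10, slot 10 empty → index 10.
Insert 401: h=13, slot 13 empty → index 13.
Insert 686: h=6, slots 6,7,8,9,10 occupied → index 11.
Insert 107: h=0, slots 0,1 occupied → index 2.
Table: [73, 739, 107, ., ., 802, 635, 703, 788, 457, 392, 686, 279, 401, ., ., .]

10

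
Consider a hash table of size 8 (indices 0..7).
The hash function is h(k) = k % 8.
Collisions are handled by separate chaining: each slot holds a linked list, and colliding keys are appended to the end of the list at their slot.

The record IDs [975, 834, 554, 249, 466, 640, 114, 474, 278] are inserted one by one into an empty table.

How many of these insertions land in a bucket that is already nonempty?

4

Insert 975: h=7, bucket 7 empty -> new chain.
Insert 834: h=2, bucket 2 empty -> new chain.
Insert 554: h=2, bucket 2 nonempty -> append to chain.
Insert 249: h=1, bucket 1 empty -> new chain.
Insert 466: h=2, bucket 2 nonempty -> append to chain.
Insert 640: h=0, bucket 0 empty -> new chain.
Insert 114: h=2, bucket 2 nonempty -> append to chain.
Insert 474: h=2, bucket 2 nonempty -> append to chain.
Insert 278: h=6, bucket 6 empty -> new chain.
Final buckets:
0: 640
1: 249
2: 834 -> 554 -> 466 -> 114 -> 474
3: -
4: -
5: -
6: 278
7: 975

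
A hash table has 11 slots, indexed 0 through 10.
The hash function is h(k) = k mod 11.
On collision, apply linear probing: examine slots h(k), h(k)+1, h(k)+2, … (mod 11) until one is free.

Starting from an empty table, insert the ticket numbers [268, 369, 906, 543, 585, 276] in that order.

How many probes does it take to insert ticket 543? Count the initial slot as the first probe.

Insert 268: h=4, slot 4 empty → index 4.
Insert 369: h=6, slot 6 empty → index 6.
Insert 906: h=4, slot 4 occupied → index 5.
Insert 543: h=4, slots 4,5,6 occupied → index 7.
Insert 585: h=2, slot 2 empty → index 2.
Insert 276: h=1, slot 1 empty → index 1.
Table: [., 276, 585, ., 268, 906, 369, 543, ., ., .]

4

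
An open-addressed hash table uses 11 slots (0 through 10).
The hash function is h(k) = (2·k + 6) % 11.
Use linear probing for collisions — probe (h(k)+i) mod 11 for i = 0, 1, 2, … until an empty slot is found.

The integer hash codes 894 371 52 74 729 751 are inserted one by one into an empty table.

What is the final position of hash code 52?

894: h=1 → slot 1
371: h=0 → slot 0
52: h=0, probe 0,1,2 → slot 2
74: h=0, probe 0,1,2,3 → slot 3
729: h=1, probe 1,2,3,4 → slot 4
751: h=1, probe 1,2,3,4,5 → slot 5
Table: [371, 894, 52, 74, 729, 751, _, _, _, _, _]

2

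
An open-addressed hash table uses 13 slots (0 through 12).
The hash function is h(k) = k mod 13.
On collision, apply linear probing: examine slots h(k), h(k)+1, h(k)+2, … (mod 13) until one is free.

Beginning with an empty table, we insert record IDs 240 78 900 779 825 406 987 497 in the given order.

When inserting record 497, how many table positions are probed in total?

240 hashes to 6; slot 6 is free => place at 6.
78 hashes to 0; slot 0 is free => place at 0.
900 hashes to 3; slot 3 is free => place at 3.
779 hashes to 12; slot 12 is free => place at 12.
825 hashes to 6; 6 taken => place at 7.
406 hashes to 3; 3 taken => place at 4.
987 hashes to 12; 12,0 taken => place at 1.
497 hashes to 3; 3,4 taken => place at 5.
Table: [78, 987, -, 900, 406, 497, 240, 825, -, -, -, -, 779]

3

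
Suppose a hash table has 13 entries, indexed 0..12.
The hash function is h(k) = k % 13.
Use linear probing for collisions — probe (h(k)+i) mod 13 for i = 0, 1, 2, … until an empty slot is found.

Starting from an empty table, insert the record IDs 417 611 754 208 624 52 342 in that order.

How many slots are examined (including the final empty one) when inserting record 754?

417 hashes to 1; slot 1 is free => place at 1.
611 hashes to 0; slot 0 is free => place at 0.
754 hashes to 0; 0,1 taken => place at 2.
208 hashes to 0; 0,1,2 taken => place at 3.
624 hashes to 0; 0,1,2,3 taken => place at 4.
52 hashes to 0; 0,1,2,3,4 taken => place at 5.
342 hashes to 4; 4,5 taken => place at 6.
Table: [611, 417, 754, 208, 624, 52, 342, ∅, ∅, ∅, ∅, ∅, ∅]

3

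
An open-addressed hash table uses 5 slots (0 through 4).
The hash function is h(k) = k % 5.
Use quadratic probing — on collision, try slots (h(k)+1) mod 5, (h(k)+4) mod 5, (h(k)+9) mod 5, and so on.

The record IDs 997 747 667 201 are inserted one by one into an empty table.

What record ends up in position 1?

997: h=2 -> slot 2
747: h=2, probe 2,3 -> slot 3
667: h=2, probe 2,3,1 -> slot 1
201: h=1, probe 1,2,0 -> slot 0
Table: [201, 667, 997, 747, ∅]

667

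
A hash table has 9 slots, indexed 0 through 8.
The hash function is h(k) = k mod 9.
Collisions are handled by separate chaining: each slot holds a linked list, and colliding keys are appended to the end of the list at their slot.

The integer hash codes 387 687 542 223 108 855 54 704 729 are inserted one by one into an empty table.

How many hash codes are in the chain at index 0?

5

387 -> bucket 0
687 -> bucket 3
542 -> bucket 2
223 -> bucket 7
108 -> bucket 0 (collision)
855 -> bucket 0 (collision)
54 -> bucket 0 (collision)
704 -> bucket 2 (collision)
729 -> bucket 0 (collision)
Final buckets:
0: 387 -> 108 -> 855 -> 54 -> 729
1: —
2: 542 -> 704
3: 687
4: —
5: —
6: —
7: 223
8: —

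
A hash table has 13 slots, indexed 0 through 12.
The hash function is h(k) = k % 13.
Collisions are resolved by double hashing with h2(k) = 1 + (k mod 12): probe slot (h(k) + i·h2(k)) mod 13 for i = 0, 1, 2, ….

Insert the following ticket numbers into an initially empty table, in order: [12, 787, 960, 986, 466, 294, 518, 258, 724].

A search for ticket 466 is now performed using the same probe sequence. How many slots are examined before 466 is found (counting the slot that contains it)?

Insert 12: h=12, slot 12 empty => index 12.
Insert 787: h=7, slot 7 empty => index 7.
Insert 960: h=11, slot 11 empty => index 11.
Insert 986: h=11, h2=3, slot 11 occupied => index 1.
Insert 466: h=11, h2=11, slot 11 occupied => index 9.
Insert 294: h=8, slot 8 empty => index 8.
Insert 518: h=11, h2=3, slots 11,1 occupied => index 4.
Insert 258: h=11, h2=7, slot 11 occupied => index 5.
Insert 724: h=9, h2=5, slots 9,1 occupied => index 6.
Table: [., 986, ., ., 518, 258, 724, 787, 294, 466, ., 960, 12]
Lookup 466: h=11, h2=11, probe 11,9 → found at 9.

2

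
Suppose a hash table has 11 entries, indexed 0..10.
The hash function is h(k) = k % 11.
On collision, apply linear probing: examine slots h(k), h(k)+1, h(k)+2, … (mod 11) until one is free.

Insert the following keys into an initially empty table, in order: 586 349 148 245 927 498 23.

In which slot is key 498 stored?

586 hashes to 3; slot 3 is free → place at 3.
349 hashes to 8; slot 8 is free → place at 8.
148 hashes to 5; slot 5 is free → place at 5.
245 hashes to 3; 3 taken → place at 4.
927 hashes to 3; 3,4,5 taken → place at 6.
498 hashes to 3; 3,4,5,6 taken → place at 7.
23 hashes to 1; slot 1 is free → place at 1.
Table: [-, 23, -, 586, 245, 148, 927, 498, 349, -, -]

7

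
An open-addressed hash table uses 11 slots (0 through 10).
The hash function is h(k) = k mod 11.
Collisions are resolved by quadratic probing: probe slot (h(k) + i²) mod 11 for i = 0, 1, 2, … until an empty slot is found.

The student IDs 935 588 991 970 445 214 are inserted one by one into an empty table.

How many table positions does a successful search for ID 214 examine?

Insert 935: h=0, slot 0 empty => index 0.
Insert 588: h=5, slot 5 empty => index 5.
Insert 991: h=1, slot 1 empty => index 1.
Insert 970: h=2, slot 2 empty => index 2.
Insert 445: h=5, slot 5 occupied => index 6.
Insert 214: h=5, slots 5,6 occupied => index 9.
Table: [935, 991, 970, ∅, ∅, 588, 445, ∅, ∅, 214, ∅]
Lookup 214: h=5, probe 5,6,9 → found at 9.

3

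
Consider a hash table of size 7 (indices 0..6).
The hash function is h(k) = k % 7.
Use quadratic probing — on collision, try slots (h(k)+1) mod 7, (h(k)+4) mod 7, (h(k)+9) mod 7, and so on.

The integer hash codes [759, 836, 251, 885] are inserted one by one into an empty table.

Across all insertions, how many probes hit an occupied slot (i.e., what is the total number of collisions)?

3

759 hashes to 3; slot 3 is free → place at 3.
836 hashes to 3; 3 taken → place at 4.
251 hashes to 6; slot 6 is free → place at 6.
885 hashes to 3; 3,4 taken → place at 0.
Table: [885, -, -, 759, 836, -, 251]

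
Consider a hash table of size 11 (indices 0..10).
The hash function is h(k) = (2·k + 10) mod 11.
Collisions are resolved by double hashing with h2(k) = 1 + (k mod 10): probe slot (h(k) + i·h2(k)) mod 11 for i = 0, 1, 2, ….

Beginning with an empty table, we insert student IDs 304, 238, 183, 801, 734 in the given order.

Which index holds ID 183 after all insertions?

6

304 hashes to 2; slot 2 is free → place at 2.
238 hashes to 2, h2=9; 2 taken → place at 0.
183 hashes to 2, h2=4; 2 taken → place at 6.
801 hashes to 6, h2=2; 6 taken → place at 8.
734 hashes to 4; slot 4 is free → place at 4.
Table: [238, -, 304, -, 734, -, 183, -, 801, -, -]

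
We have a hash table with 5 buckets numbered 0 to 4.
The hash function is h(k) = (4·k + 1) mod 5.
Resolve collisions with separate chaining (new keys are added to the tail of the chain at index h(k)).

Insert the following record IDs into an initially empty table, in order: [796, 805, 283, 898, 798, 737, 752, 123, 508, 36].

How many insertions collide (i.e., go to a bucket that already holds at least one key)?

Insert 796: h=0, bucket 0 empty → new chain.
Insert 805: h=1, bucket 1 empty → new chain.
Insert 283: h=3, bucket 3 empty → new chain.
Insert 898: h=3, bucket 3 nonempty → append to chain.
Insert 798: h=3, bucket 3 nonempty → append to chain.
Insert 737: h=4, bucket 4 empty → new chain.
Insert 752: h=4, bucket 4 nonempty → append to chain.
Insert 123: h=3, bucket 3 nonempty → append to chain.
Insert 508: h=3, bucket 3 nonempty → append to chain.
Insert 36: h=0, bucket 0 nonempty → append to chain.
Final buckets:
0: 796 -> 36
1: 805
2: .
3: 283 -> 898 -> 798 -> 123 -> 508
4: 737 -> 752

6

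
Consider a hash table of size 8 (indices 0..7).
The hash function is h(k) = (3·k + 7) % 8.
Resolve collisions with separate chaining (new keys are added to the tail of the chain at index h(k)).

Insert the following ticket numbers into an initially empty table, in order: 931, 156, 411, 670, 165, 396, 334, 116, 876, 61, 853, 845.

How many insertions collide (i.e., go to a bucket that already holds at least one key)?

8

931 -> bucket 0
156 -> bucket 3
411 -> bucket 0 (collision)
670 -> bucket 1
165 -> bucket 6
396 -> bucket 3 (collision)
334 -> bucket 1 (collision)
116 -> bucket 3 (collision)
876 -> bucket 3 (collision)
61 -> bucket 6 (collision)
853 -> bucket 6 (collision)
845 -> bucket 6 (collision)
Final buckets:
0: 931 -> 411
1: 670 -> 334
2: -
3: 156 -> 396 -> 116 -> 876
4: -
5: -
6: 165 -> 61 -> 853 -> 845
7: -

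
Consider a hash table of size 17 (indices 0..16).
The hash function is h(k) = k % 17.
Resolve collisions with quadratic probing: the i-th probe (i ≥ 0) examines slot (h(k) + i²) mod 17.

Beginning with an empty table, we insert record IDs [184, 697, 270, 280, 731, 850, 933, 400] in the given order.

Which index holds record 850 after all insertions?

4

Insert 184: h=14, slot 14 empty -> index 14.
Insert 697: h=0, slot 0 empty -> index 0.
Insert 270: h=15, slot 15 empty -> index 15.
Insert 280: h=8, slot 8 empty -> index 8.
Insert 731: h=0, slot 0 occupied -> index 1.
Insert 850: h=0, slots 0,1 occupied -> index 4.
Insert 933: h=15, slot 15 occupied -> index 16.
Insert 400: h=9, slot 9 empty -> index 9.
Table: [697, 731, ., ., 850, ., ., ., 280, 400, ., ., ., ., 184, 270, 933]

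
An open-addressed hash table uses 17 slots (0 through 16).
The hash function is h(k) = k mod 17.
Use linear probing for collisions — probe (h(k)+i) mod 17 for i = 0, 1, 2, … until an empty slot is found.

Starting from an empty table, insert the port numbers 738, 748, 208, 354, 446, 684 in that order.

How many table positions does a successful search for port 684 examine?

Insert 738: h=7, slot 7 empty → index 7.
Insert 748: h=0, slot 0 empty → index 0.
Insert 208: h=4, slot 4 empty → index 4.
Insert 354: h=14, slot 14 empty → index 14.
Insert 446: h=4, slot 4 occupied → index 5.
Insert 684: h=4, slots 4,5 occupied → index 6.
Table: [748, -, -, -, 208, 446, 684, 738, -, -, -, -, -, -, 354, -, -]
Lookup 684: h=4, probe 4,5,6 → found at 6.

3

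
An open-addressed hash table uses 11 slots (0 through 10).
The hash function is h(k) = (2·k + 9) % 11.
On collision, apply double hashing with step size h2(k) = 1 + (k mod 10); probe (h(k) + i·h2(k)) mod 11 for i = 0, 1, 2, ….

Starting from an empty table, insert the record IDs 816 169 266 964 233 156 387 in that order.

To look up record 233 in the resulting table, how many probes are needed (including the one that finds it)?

816: h=2 -> slot 2
169: h=6 -> slot 6
266: h=2, h2=7, probe 2,9 -> slot 9
964: h=1 -> slot 1
233: h=2, h2=4, probe 2,6,10 -> slot 10
156: h=2, h2=7, probe 2,9,5 -> slot 5
387: h=2, h2=8, probe 2,10,7 -> slot 7
Table: [_, 964, 816, _, _, 156, 169, 387, _, 266, 233]
Lookup 233: h=2, h2=4, probe 2,6,10 → found at 10.

3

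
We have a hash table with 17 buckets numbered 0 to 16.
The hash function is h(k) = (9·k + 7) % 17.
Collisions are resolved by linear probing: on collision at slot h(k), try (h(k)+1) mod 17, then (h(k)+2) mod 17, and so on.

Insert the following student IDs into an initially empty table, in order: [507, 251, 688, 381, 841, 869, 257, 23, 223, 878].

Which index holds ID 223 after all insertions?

13

Insert 507: h=14, slot 14 empty => index 14.
Insert 251: h=5, slot 5 empty => index 5.
Insert 688: h=11, slot 11 empty => index 11.
Insert 381: h=2, slot 2 empty => index 2.
Insert 841: h=11, slot 11 occupied => index 12.
Insert 869: h=8, slot 8 empty => index 8.
Insert 257: h=8, slot 8 occupied => index 9.
Insert 23: h=10, slot 10 empty => index 10.
Insert 223: h=8, slots 8,9,10,11,12 occupied => index 13.
Insert 878: h=4, slot 4 empty => index 4.
Table: [-, -, 381, -, 878, 251, -, -, 869, 257, 23, 688, 841, 223, 507, -, -]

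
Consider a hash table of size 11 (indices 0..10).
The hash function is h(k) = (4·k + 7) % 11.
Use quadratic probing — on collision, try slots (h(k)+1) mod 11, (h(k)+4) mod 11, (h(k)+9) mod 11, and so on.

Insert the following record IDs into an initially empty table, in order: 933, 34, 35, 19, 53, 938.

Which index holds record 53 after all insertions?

3

933: h=10 => slot 10
34: h=0 => slot 0
35: h=4 => slot 4
19: h=6 => slot 6
53: h=10, probe 10,0,3 => slot 3
938: h=8 => slot 8
Table: [34, _, _, 53, 35, _, 19, _, 938, _, 933]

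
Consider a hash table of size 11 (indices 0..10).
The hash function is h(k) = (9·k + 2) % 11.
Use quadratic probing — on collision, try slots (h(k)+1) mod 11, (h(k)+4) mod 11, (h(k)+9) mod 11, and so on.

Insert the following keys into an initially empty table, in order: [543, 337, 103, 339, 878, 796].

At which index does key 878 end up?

543: h=5 → slot 5
337: h=10 → slot 10
103: h=5, probe 5,6 → slot 6
339: h=6, probe 6,7 → slot 7
878: h=6, probe 6,7,10,4 → slot 4
796: h=5, probe 5,6,9 → slot 9
Table: [∅, ∅, ∅, ∅, 878, 543, 103, 339, ∅, 796, 337]

4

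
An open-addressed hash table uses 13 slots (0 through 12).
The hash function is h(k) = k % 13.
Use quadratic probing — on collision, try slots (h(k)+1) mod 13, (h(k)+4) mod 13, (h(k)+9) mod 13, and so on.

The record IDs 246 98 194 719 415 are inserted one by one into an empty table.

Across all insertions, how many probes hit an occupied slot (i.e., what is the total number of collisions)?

Insert 246: h=12, slot 12 empty → index 12.
Insert 98: h=7, slot 7 empty → index 7.
Insert 194: h=12, slot 12 occupied → index 0.
Insert 719: h=4, slot 4 empty → index 4.
Insert 415: h=12, slots 12,0 occupied → index 3.
Table: [194, _, _, 415, 719, _, _, 98, _, _, _, _, 246]

3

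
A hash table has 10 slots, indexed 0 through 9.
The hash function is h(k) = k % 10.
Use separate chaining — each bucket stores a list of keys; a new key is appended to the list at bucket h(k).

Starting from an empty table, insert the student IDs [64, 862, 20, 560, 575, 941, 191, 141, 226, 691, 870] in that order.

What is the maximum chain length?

4

Insert 64: h=4, bucket 4 empty → new chain.
Insert 862: h=2, bucket 2 empty → new chain.
Insert 20: h=0, bucket 0 empty → new chain.
Insert 560: h=0, bucket 0 nonempty → append to chain.
Insert 575: h=5, bucket 5 empty → new chain.
Insert 941: h=1, bucket 1 empty → new chain.
Insert 191: h=1, bucket 1 nonempty → append to chain.
Insert 141: h=1, bucket 1 nonempty → append to chain.
Insert 226: h=6, bucket 6 empty → new chain.
Insert 691: h=1, bucket 1 nonempty → append to chain.
Insert 870: h=0, bucket 0 nonempty → append to chain.
Final buckets:
0: 20 -> 560 -> 870
1: 941 -> 191 -> 141 -> 691
2: 862
3: .
4: 64
5: 575
6: 226
7: .
8: .
9: .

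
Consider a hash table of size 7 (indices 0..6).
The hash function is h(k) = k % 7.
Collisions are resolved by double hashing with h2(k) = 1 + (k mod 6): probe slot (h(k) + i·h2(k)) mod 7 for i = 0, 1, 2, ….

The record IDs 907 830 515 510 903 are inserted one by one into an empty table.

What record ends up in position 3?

515

Insert 907: h=4, slot 4 empty -> index 4.
Insert 830: h=4, h2=3, slot 4 occupied -> index 0.
Insert 515: h=4, h2=6, slot 4 occupied -> index 3.
Insert 510: h=6, slot 6 empty -> index 6.
Insert 903: h=0, h2=4, slots 0,4 occupied -> index 1.
Table: [830, 903, -, 515, 907, -, 510]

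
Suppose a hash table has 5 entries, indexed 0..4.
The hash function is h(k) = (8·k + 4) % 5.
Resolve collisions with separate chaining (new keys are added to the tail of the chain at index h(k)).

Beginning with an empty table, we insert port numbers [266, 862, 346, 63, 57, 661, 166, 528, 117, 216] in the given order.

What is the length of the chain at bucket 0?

Insert 266: h=2, bucket 2 empty → new chain.
Insert 862: h=0, bucket 0 empty → new chain.
Insert 346: h=2, bucket 2 nonempty → append to chain.
Insert 63: h=3, bucket 3 empty → new chain.
Insert 57: h=0, bucket 0 nonempty → append to chain.
Insert 661: h=2, bucket 2 nonempty → append to chain.
Insert 166: h=2, bucket 2 nonempty → append to chain.
Insert 528: h=3, bucket 3 nonempty → append to chain.
Insert 117: h=0, bucket 0 nonempty → append to chain.
Insert 216: h=2, bucket 2 nonempty → append to chain.
Final buckets:
0: 862 -> 57 -> 117
1: .
2: 266 -> 346 -> 661 -> 166 -> 216
3: 63 -> 528
4: .

3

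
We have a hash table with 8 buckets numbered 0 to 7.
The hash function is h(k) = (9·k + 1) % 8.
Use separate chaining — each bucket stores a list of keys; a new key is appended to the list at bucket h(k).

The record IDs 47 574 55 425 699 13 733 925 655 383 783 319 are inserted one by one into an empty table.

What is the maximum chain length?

47 -> bucket 0
574 -> bucket 7
55 -> bucket 0 (collision)
425 -> bucket 2
699 -> bucket 4
13 -> bucket 6
733 -> bucket 6 (collision)
925 -> bucket 6 (collision)
655 -> bucket 0 (collision)
383 -> bucket 0 (collision)
783 -> bucket 0 (collision)
319 -> bucket 0 (collision)
Final buckets:
0: 47 -> 55 -> 655 -> 383 -> 783 -> 319
1: —
2: 425
3: —
4: 699
5: —
6: 13 -> 733 -> 925
7: 574

6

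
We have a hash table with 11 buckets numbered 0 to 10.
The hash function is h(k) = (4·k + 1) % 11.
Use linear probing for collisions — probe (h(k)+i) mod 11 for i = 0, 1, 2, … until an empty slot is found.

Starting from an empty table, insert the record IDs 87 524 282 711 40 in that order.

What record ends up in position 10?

87: h=8 → slot 8
524: h=7 → slot 7
282: h=7, probe 7,8,9 → slot 9
711: h=7, probe 7,8,9,10 → slot 10
40: h=7, probe 7,8,9,10,0 → slot 0
Table: [40, _, _, _, _, _, _, 524, 87, 282, 711]

711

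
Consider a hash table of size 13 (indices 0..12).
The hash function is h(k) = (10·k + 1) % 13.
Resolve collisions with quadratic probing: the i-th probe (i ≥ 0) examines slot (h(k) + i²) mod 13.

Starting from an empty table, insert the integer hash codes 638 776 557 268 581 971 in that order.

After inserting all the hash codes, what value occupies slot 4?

638 hashes to 11; slot 11 is free => place at 11.
776 hashes to 0; slot 0 is free => place at 0.
557 hashes to 7; slot 7 is free => place at 7.
268 hashes to 3; slot 3 is free => place at 3.
581 hashes to 0; 0 taken => place at 1.
971 hashes to 0; 0,1 taken => place at 4.
Table: [776, 581, ., 268, 971, ., ., 557, ., ., ., 638, .]

971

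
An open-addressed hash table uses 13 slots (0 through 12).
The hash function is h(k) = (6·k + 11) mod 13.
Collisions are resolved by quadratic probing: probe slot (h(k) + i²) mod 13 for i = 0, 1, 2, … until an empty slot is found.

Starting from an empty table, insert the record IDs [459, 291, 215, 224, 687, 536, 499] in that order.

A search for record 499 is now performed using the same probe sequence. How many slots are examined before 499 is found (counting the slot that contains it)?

3

Insert 459: h=9, slot 9 empty → index 9.
Insert 291: h=2, slot 2 empty → index 2.
Insert 215: h=1, slot 1 empty → index 1.
Insert 224: h=3, slot 3 empty → index 3.
Insert 687: h=12, slot 12 empty → index 12.
Insert 536: h=3, slot 3 occupied → index 4.
Insert 499: h=2, slots 2,3 occupied → index 6.
Table: [—, 215, 291, 224, 536, —, 499, —, —, 459, —, —, 687]
Lookup 499: h=2, probe 2,3,6 → found at 6.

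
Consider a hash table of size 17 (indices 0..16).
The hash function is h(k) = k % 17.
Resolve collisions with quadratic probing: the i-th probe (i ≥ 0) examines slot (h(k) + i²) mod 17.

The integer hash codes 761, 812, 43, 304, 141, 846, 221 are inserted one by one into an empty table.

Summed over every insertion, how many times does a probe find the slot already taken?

4

Insert 761: h=13, slot 13 empty → index 13.
Insert 812: h=13, slot 13 occupied → index 14.
Insert 43: h=9, slot 9 empty → index 9.
Insert 304: h=15, slot 15 empty → index 15.
Insert 141: h=5, slot 5 empty → index 5.
Insert 846: h=13, slots 13,14 occupied → index 0.
Insert 221: h=0, slot 0 occupied → index 1.
Table: [846, 221, —, —, —, 141, —, —, —, 43, —, —, —, 761, 812, 304, —]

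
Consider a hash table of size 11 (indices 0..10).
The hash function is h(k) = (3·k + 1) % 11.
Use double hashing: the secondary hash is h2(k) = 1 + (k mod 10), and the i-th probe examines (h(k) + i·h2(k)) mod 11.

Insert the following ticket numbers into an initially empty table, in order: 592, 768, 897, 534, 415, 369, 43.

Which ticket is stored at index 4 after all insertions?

Insert 592: h=6, slot 6 empty => index 6.
Insert 768: h=6, h2=9, slot 6 occupied => index 4.
Insert 897: h=8, slot 8 empty => index 8.
Insert 534: h=8, h2=5, slot 8 occupied => index 2.
Insert 415: h=3, slot 3 empty => index 3.
Insert 369: h=8, h2=10, slot 8 occupied => index 7.
Insert 43: h=9, slot 9 empty => index 9.
Table: [—, —, 534, 415, 768, —, 592, 369, 897, 43, —]

768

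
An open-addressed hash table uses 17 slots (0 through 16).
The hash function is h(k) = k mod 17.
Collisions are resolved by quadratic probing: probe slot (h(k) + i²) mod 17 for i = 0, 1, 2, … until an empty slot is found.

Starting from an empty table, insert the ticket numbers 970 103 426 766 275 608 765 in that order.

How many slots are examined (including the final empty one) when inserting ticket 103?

2

970 hashes to 1; slot 1 is free => place at 1.
103 hashes to 1; 1 taken => place at 2.
426 hashes to 1; 1,2 taken => place at 5.
766 hashes to 1; 1,2,5 taken => place at 10.
275 hashes to 3; slot 3 is free => place at 3.
608 hashes to 13; slot 13 is free => place at 13.
765 hashes to 0; slot 0 is free => place at 0.
Table: [765, 970, 103, 275, ∅, 426, ∅, ∅, ∅, ∅, 766, ∅, ∅, 608, ∅, ∅, ∅]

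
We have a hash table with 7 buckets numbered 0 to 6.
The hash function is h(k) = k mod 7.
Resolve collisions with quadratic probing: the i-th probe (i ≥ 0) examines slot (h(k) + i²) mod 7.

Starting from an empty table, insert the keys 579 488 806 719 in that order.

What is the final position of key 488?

6

579 hashes to 5; slot 5 is free → place at 5.
488 hashes to 5; 5 taken → place at 6.
806 hashes to 1; slot 1 is free → place at 1.
719 hashes to 5; 5,6 taken → place at 2.
Table: [., 806, 719, ., ., 579, 488]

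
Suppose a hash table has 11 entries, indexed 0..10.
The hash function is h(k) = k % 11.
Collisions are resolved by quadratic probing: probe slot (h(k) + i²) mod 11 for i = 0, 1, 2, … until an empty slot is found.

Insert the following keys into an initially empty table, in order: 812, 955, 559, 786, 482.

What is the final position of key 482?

812 hashes to 9; slot 9 is free => place at 9.
955 hashes to 9; 9 taken => place at 10.
559 hashes to 9; 9,10 taken => place at 2.
786 hashes to 5; slot 5 is free => place at 5.
482 hashes to 9; 9,10,2 taken => place at 7.
Table: [∅, ∅, 559, ∅, ∅, 786, ∅, 482, ∅, 812, 955]

7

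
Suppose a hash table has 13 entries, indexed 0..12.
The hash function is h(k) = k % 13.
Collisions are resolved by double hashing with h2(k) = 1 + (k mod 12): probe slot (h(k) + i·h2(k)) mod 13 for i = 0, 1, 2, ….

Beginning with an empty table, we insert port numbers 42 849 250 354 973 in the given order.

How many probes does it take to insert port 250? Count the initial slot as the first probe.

2

Insert 42: h=3, slot 3 empty => index 3.
Insert 849: h=4, slot 4 empty => index 4.
Insert 250: h=3, h2=11, slot 3 occupied => index 1.
Insert 354: h=3, h2=7, slot 3 occupied => index 10.
Insert 973: h=11, slot 11 empty => index 11.
Table: [-, 250, -, 42, 849, -, -, -, -, -, 354, 973, -]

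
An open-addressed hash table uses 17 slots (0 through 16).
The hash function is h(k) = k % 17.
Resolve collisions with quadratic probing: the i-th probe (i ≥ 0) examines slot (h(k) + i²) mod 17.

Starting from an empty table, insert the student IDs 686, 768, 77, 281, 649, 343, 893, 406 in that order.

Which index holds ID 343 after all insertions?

Insert 686: h=6, slot 6 empty → index 6.
Insert 768: h=3, slot 3 empty → index 3.
Insert 77: h=9, slot 9 empty → index 9.
Insert 281: h=9, slot 9 occupied → index 10.
Insert 649: h=3, slot 3 occupied → index 4.
Insert 343: h=3, slots 3,4 occupied → index 7.
Insert 893: h=9, slots 9,10 occupied → index 13.
Insert 406: h=15, slot 15 empty → index 15.
Table: [-, -, -, 768, 649, -, 686, 343, -, 77, 281, -, -, 893, -, 406, -]

7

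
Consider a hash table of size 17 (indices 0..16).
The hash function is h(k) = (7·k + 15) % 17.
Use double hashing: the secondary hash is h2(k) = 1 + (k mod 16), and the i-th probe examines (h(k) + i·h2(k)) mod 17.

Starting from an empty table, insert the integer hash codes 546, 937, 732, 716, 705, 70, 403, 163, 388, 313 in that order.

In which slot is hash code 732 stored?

546 hashes to 12; slot 12 is free => place at 12.
937 hashes to 12, h2=10; 12 taken => place at 5.
732 hashes to 5, h2=13; 5 taken => place at 1.
716 hashes to 12, h2=13; 12 taken => place at 8.
705 hashes to 3; slot 3 is free => place at 3.
70 hashes to 12, h2=7; 12 taken => place at 2.
403 hashes to 14; slot 14 is free => place at 14.
163 hashes to 0; slot 0 is free => place at 0.
388 hashes to 11; slot 11 is free => place at 11.
313 hashes to 13; slot 13 is free => place at 13.
Table: [163, 732, 70, 705, _, 937, _, _, 716, _, _, 388, 546, 313, 403, _, _]

1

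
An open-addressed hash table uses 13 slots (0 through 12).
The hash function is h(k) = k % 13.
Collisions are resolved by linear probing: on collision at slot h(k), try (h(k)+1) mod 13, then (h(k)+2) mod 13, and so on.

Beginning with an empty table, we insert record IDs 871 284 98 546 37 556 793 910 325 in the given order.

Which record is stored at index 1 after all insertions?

871 hashes to 0; slot 0 is free -> place at 0.
284 hashes to 11; slot 11 is free -> place at 11.
98 hashes to 7; slot 7 is free -> place at 7.
546 hashes to 0; 0 taken -> place at 1.
37 hashes to 11; 11 taken -> place at 12.
556 hashes to 10; slot 10 is free -> place at 10.
793 hashes to 0; 0,1 taken -> place at 2.
910 hashes to 0; 0,1,2 taken -> place at 3.
325 hashes to 0; 0,1,2,3 taken -> place at 4.
Table: [871, 546, 793, 910, 325, _, _, 98, _, _, 556, 284, 37]

546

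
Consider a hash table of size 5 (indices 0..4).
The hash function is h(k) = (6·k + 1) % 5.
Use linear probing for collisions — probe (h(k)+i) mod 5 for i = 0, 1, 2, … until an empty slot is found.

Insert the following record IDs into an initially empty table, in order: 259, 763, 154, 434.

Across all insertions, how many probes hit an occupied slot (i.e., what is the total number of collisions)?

3

Insert 259: h=0, slot 0 empty → index 0.
Insert 763: h=4, slot 4 empty → index 4.
Insert 154: h=0, slot 0 occupied → index 1.
Insert 434: h=0, slots 0,1 occupied → index 2.
Table: [259, 154, 434, —, 763]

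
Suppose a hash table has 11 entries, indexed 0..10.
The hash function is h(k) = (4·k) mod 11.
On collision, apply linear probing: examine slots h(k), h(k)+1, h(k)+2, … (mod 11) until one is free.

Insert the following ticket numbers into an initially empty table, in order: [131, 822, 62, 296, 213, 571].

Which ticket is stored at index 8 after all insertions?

131 hashes to 7; slot 7 is free → place at 7.
822 hashes to 10; slot 10 is free → place at 10.
62 hashes to 6; slot 6 is free → place at 6.
296 hashes to 7; 7 taken → place at 8.
213 hashes to 5; slot 5 is free → place at 5.
571 hashes to 7; 7,8 taken → place at 9.
Table: [—, —, —, —, —, 213, 62, 131, 296, 571, 822]

296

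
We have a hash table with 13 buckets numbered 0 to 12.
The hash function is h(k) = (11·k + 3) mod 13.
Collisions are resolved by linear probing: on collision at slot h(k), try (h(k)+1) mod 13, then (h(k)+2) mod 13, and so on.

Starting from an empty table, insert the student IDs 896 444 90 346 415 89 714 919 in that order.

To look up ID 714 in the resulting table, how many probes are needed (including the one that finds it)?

896: h=5 -> slot 5
444: h=12 -> slot 12
90: h=5, probe 5,6 -> slot 6
346: h=0 -> slot 0
415: h=5, probe 5,6,7 -> slot 7
89: h=7, probe 7,8 -> slot 8
714: h=5, probe 5,6,7,8,9 -> slot 9
919: h=11 -> slot 11
Table: [346, _, _, _, _, 896, 90, 415, 89, 714, _, 919, 444]
Lookup 714: h=5, probe 5,6,7,8,9 → found at 9.

5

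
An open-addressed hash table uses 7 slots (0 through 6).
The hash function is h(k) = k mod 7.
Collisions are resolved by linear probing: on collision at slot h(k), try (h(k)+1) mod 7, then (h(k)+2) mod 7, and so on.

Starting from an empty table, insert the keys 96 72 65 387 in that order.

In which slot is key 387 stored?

Insert 96: h=5, slot 5 empty => index 5.
Insert 72: h=2, slot 2 empty => index 2.
Insert 65: h=2, slot 2 occupied => index 3.
Insert 387: h=2, slots 2,3 occupied => index 4.
Table: [∅, ∅, 72, 65, 387, 96, ∅]

4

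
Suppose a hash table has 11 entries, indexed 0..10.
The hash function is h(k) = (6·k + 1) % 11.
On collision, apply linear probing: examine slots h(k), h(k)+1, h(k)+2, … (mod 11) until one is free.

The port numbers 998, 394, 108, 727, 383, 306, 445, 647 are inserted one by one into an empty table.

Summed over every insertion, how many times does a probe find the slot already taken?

10

998 hashes to 5; slot 5 is free => place at 5.
394 hashes to 0; slot 0 is free => place at 0.
108 hashes to 0; 0 taken => place at 1.
727 hashes to 7; slot 7 is free => place at 7.
383 hashes to 0; 0,1 taken => place at 2.
306 hashes to 0; 0,1,2 taken => place at 3.
445 hashes to 9; slot 9 is free => place at 9.
647 hashes to 0; 0,1,2,3 taken => place at 4.
Table: [394, 108, 383, 306, 647, 998, —, 727, —, 445, —]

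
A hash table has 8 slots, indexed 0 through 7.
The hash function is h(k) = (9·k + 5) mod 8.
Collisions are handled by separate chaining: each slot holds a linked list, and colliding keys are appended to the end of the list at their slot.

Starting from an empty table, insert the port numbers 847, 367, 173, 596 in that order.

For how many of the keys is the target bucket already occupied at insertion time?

1

Insert 847: h=4, bucket 4 empty -> new chain.
Insert 367: h=4, bucket 4 nonempty -> append to chain.
Insert 173: h=2, bucket 2 empty -> new chain.
Insert 596: h=1, bucket 1 empty -> new chain.
Final buckets:
0: -
1: 596
2: 173
3: -
4: 847 -> 367
5: -
6: -
7: -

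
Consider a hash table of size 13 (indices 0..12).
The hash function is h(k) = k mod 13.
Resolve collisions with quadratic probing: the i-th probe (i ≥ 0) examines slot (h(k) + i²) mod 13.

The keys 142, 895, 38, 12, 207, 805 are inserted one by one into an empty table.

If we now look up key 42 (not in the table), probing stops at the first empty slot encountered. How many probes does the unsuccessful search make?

2

Insert 142: h=12, slot 12 empty -> index 12.
Insert 895: h=11, slot 11 empty -> index 11.
Insert 38: h=12, slot 12 occupied -> index 0.
Insert 12: h=12, slots 12,0 occupied -> index 3.
Insert 207: h=12, slots 12,0,3 occupied -> index 8.
Insert 805: h=12, slots 12,0,3,8 occupied -> index 2.
Table: [38, _, 805, 12, _, _, _, _, 207, _, _, 895, 142]
Lookup 42: h=3, probe 3,4 → slot 4 empty, not found.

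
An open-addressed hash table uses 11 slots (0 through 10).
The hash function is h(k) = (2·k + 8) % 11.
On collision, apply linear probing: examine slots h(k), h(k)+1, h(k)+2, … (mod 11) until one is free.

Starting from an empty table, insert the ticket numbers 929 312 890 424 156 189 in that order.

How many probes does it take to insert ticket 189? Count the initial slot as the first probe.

2

929 hashes to 7; slot 7 is free → place at 7.
312 hashes to 5; slot 5 is free → place at 5.
890 hashes to 6; slot 6 is free → place at 6.
424 hashes to 9; slot 9 is free → place at 9.
156 hashes to 1; slot 1 is free → place at 1.
189 hashes to 1; 1 taken → place at 2.
Table: [., 156, 189, ., ., 312, 890, 929, ., 424, .]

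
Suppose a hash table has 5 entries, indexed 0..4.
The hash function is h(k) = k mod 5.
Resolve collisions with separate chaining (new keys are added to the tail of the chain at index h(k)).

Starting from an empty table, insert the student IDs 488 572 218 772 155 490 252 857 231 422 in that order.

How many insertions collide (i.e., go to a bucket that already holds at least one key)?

488 → bucket 3
572 → bucket 2
218 → bucket 3 (collision)
772 → bucket 2 (collision)
155 → bucket 0
490 → bucket 0 (collision)
252 → bucket 2 (collision)
857 → bucket 2 (collision)
231 → bucket 1
422 → bucket 2 (collision)
Final buckets:
0: 155 -> 490
1: 231
2: 572 -> 772 -> 252 -> 857 -> 422
3: 488 -> 218
4: .

6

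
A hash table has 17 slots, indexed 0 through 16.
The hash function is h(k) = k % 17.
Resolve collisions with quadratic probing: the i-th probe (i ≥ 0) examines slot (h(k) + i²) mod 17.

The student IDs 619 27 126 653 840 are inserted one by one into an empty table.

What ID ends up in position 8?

126

619 hashes to 7; slot 7 is free => place at 7.
27 hashes to 10; slot 10 is free => place at 10.
126 hashes to 7; 7 taken => place at 8.
653 hashes to 7; 7,8 taken => place at 11.
840 hashes to 7; 7,8,11 taken => place at 16.
Table: [—, —, —, —, —, —, —, 619, 126, —, 27, 653, —, —, —, —, 840]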